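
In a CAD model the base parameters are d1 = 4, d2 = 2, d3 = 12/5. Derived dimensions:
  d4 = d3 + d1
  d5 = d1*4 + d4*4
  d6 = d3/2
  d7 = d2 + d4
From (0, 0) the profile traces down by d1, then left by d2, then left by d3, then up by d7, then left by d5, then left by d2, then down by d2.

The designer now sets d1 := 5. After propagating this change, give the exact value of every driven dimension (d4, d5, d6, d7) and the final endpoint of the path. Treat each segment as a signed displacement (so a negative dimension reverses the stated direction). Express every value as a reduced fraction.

Apply edit: d1 := 5
  d4 = d3 + d1 = 37/5
  d5 = d1*4 + d4*4 = 248/5
  d6 = d3/2 = 6/5
  d7 = d2 + d4 = 47/5
Walk from origin (0, 0):
  seg 1: down by d1 = 5 → (0, -5)
  seg 2: left by d2 = 2 → (-2, -5)
  seg 3: left by d3 = 12/5 → (-22/5, -5)
  seg 4: up by d7 = 47/5 → (-22/5, 22/5)
  seg 5: left by d5 = 248/5 → (-54, 22/5)
  seg 6: left by d2 = 2 → (-56, 22/5)
  seg 7: down by d2 = 2 → (-56, 12/5)

d4 = 37/5
d5 = 248/5
d6 = 6/5
d7 = 47/5
endpoint = (-56, 12/5)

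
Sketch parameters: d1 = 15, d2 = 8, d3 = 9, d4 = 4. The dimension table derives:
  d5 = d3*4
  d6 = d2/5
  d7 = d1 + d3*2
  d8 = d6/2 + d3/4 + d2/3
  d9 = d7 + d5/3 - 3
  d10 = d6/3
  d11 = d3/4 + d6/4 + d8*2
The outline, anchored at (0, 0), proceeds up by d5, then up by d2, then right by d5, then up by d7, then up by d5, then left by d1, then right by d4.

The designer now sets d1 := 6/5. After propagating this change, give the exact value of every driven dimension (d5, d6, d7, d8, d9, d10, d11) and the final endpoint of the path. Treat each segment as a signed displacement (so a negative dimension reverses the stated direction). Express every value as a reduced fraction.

d5 = 36
d6 = 8/5
d7 = 96/5
d8 = 343/60
d9 = 141/5
d10 = 8/15
d11 = 169/12
endpoint = (194/5, 496/5)

Apply edit: d1 := 6/5
  d5 = d3*4 = 36
  d6 = d2/5 = 8/5
  d7 = d1 + d3*2 = 96/5
  d8 = d6/2 + d3/4 + d2/3 = 343/60
  d9 = d7 + d5/3 - 3 = 141/5
  d10 = d6/3 = 8/15
  d11 = d3/4 + d6/4 + d8*2 = 169/12
Walk from origin (0, 0):
  seg 1: up by d5 = 36 → (0, 36)
  seg 2: up by d2 = 8 → (0, 44)
  seg 3: right by d5 = 36 → (36, 44)
  seg 4: up by d7 = 96/5 → (36, 316/5)
  seg 5: up by d5 = 36 → (36, 496/5)
  seg 6: left by d1 = 6/5 → (174/5, 496/5)
  seg 7: right by d4 = 4 → (194/5, 496/5)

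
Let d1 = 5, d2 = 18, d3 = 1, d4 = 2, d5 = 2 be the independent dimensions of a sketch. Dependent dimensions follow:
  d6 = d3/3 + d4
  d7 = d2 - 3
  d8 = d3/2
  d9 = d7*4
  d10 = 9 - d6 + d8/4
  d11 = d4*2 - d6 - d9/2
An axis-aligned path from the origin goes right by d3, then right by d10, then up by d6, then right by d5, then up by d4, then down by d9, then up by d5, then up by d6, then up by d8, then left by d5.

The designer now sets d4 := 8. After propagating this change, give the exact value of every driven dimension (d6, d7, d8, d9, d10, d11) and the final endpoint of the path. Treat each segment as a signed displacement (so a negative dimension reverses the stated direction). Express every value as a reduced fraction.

Apply edit: d4 := 8
  d6 = d3/3 + d4 = 25/3
  d7 = d2 - 3 = 15
  d8 = d3/2 = 1/2
  d9 = d7*4 = 60
  d10 = 9 - d6 + d8/4 = 19/24
  d11 = d4*2 - d6 - d9/2 = -67/3
Walk from origin (0, 0):
  seg 1: right by d3 = 1 → (1, 0)
  seg 2: right by d10 = 19/24 → (43/24, 0)
  seg 3: up by d6 = 25/3 → (43/24, 25/3)
  seg 4: right by d5 = 2 → (91/24, 25/3)
  seg 5: up by d4 = 8 → (91/24, 49/3)
  seg 6: down by d9 = 60 → (91/24, -131/3)
  seg 7: up by d5 = 2 → (91/24, -125/3)
  seg 8: up by d6 = 25/3 → (91/24, -100/3)
  seg 9: up by d8 = 1/2 → (91/24, -197/6)
  seg 10: left by d5 = 2 → (43/24, -197/6)

d6 = 25/3
d7 = 15
d8 = 1/2
d9 = 60
d10 = 19/24
d11 = -67/3
endpoint = (43/24, -197/6)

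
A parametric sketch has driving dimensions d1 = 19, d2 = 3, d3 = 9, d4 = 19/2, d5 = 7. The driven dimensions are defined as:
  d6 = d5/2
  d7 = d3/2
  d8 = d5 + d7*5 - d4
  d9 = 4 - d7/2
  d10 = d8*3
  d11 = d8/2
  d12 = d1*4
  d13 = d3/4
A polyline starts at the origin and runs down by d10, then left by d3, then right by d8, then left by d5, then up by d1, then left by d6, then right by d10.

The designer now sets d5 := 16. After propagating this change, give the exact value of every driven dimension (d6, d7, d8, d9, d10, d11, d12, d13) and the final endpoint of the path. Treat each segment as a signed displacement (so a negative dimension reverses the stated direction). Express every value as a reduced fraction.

d6 = 8
d7 = 9/2
d8 = 29
d9 = 7/4
d10 = 87
d11 = 29/2
d12 = 76
d13 = 9/4
endpoint = (83, -68)

Apply edit: d5 := 16
  d6 = d5/2 = 8
  d7 = d3/2 = 9/2
  d8 = d5 + d7*5 - d4 = 29
  d9 = 4 - d7/2 = 7/4
  d10 = d8*3 = 87
  d11 = d8/2 = 29/2
  d12 = d1*4 = 76
  d13 = d3/4 = 9/4
Walk from origin (0, 0):
  seg 1: down by d10 = 87 → (0, -87)
  seg 2: left by d3 = 9 → (-9, -87)
  seg 3: right by d8 = 29 → (20, -87)
  seg 4: left by d5 = 16 → (4, -87)
  seg 5: up by d1 = 19 → (4, -68)
  seg 6: left by d6 = 8 → (-4, -68)
  seg 7: right by d10 = 87 → (83, -68)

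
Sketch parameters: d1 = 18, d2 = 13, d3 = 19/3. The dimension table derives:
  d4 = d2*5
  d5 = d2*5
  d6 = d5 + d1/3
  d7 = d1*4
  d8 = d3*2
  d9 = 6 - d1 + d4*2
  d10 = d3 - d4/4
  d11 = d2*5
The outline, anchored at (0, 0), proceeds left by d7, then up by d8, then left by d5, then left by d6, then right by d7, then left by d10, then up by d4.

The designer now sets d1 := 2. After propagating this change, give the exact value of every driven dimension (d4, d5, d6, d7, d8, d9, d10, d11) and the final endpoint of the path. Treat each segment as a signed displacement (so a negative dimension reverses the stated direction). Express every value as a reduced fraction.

Apply edit: d1 := 2
  d4 = d2*5 = 65
  d5 = d2*5 = 65
  d6 = d5 + d1/3 = 197/3
  d7 = d1*4 = 8
  d8 = d3*2 = 38/3
  d9 = 6 - d1 + d4*2 = 134
  d10 = d3 - d4/4 = -119/12
  d11 = d2*5 = 65
Walk from origin (0, 0):
  seg 1: left by d7 = 8 → (-8, 0)
  seg 2: up by d8 = 38/3 → (-8, 38/3)
  seg 3: left by d5 = 65 → (-73, 38/3)
  seg 4: left by d6 = 197/3 → (-416/3, 38/3)
  seg 5: right by d7 = 8 → (-392/3, 38/3)
  seg 6: left by d10 = -119/12 → (-483/4, 38/3)
  seg 7: up by d4 = 65 → (-483/4, 233/3)

d4 = 65
d5 = 65
d6 = 197/3
d7 = 8
d8 = 38/3
d9 = 134
d10 = -119/12
d11 = 65
endpoint = (-483/4, 233/3)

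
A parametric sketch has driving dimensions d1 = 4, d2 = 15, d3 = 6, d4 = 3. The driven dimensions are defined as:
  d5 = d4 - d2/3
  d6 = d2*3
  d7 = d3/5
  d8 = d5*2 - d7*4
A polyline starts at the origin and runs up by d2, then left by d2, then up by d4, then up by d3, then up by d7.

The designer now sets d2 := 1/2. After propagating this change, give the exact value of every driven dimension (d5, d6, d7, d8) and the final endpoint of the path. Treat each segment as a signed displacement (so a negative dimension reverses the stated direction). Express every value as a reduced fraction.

Apply edit: d2 := 1/2
  d5 = d4 - d2/3 = 17/6
  d6 = d2*3 = 3/2
  d7 = d3/5 = 6/5
  d8 = d5*2 - d7*4 = 13/15
Walk from origin (0, 0):
  seg 1: up by d2 = 1/2 → (0, 1/2)
  seg 2: left by d2 = 1/2 → (-1/2, 1/2)
  seg 3: up by d4 = 3 → (-1/2, 7/2)
  seg 4: up by d3 = 6 → (-1/2, 19/2)
  seg 5: up by d7 = 6/5 → (-1/2, 107/10)

d5 = 17/6
d6 = 3/2
d7 = 6/5
d8 = 13/15
endpoint = (-1/2, 107/10)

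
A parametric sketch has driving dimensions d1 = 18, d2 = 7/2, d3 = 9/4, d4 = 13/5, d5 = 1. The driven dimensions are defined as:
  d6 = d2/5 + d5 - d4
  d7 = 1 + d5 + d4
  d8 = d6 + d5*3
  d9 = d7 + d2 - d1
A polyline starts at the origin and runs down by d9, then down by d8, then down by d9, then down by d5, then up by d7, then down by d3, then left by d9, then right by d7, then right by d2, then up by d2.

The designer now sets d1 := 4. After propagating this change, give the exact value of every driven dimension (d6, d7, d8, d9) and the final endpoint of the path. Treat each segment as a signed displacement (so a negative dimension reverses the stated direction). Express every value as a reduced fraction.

Apply edit: d1 := 4
  d6 = d2/5 + d5 - d4 = -9/10
  d7 = 1 + d5 + d4 = 23/5
  d8 = d6 + d5*3 = 21/10
  d9 = d7 + d2 - d1 = 41/10
Walk from origin (0, 0):
  seg 1: down by d9 = 41/10 → (0, -41/10)
  seg 2: down by d8 = 21/10 → (0, -31/5)
  seg 3: down by d9 = 41/10 → (0, -103/10)
  seg 4: down by d5 = 1 → (0, -113/10)
  seg 5: up by d7 = 23/5 → (0, -67/10)
  seg 6: down by d3 = 9/4 → (0, -179/20)
  seg 7: left by d9 = 41/10 → (-41/10, -179/20)
  seg 8: right by d7 = 23/5 → (1/2, -179/20)
  seg 9: right by d2 = 7/2 → (4, -179/20)
  seg 10: up by d2 = 7/2 → (4, -109/20)

d6 = -9/10
d7 = 23/5
d8 = 21/10
d9 = 41/10
endpoint = (4, -109/20)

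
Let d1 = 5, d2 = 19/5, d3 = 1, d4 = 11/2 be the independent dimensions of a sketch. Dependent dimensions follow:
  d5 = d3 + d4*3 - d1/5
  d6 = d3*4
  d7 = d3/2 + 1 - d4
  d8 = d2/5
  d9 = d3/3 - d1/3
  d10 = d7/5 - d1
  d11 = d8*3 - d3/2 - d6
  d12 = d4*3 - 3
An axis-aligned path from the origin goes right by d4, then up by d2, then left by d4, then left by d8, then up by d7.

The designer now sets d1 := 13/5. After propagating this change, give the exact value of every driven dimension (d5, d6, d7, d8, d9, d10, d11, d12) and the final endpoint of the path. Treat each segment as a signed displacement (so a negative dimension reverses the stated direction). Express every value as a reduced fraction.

d5 = 849/50
d6 = 4
d7 = -4
d8 = 19/25
d9 = -8/15
d10 = -17/5
d11 = -111/50
d12 = 27/2
endpoint = (-19/25, -1/5)

Apply edit: d1 := 13/5
  d5 = d3 + d4*3 - d1/5 = 849/50
  d6 = d3*4 = 4
  d7 = d3/2 + 1 - d4 = -4
  d8 = d2/5 = 19/25
  d9 = d3/3 - d1/3 = -8/15
  d10 = d7/5 - d1 = -17/5
  d11 = d8*3 - d3/2 - d6 = -111/50
  d12 = d4*3 - 3 = 27/2
Walk from origin (0, 0):
  seg 1: right by d4 = 11/2 → (11/2, 0)
  seg 2: up by d2 = 19/5 → (11/2, 19/5)
  seg 3: left by d4 = 11/2 → (0, 19/5)
  seg 4: left by d8 = 19/25 → (-19/25, 19/5)
  seg 5: up by d7 = -4 → (-19/25, -1/5)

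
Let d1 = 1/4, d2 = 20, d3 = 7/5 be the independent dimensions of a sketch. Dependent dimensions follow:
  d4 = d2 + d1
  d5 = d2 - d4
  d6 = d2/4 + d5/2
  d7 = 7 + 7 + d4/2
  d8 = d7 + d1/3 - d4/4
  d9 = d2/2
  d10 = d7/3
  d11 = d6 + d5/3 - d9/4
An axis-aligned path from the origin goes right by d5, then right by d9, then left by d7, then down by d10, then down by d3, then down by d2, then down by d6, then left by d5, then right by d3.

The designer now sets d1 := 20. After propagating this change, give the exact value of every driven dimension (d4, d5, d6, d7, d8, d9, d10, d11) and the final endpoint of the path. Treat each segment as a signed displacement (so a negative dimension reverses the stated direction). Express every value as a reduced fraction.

d4 = 40
d5 = -20
d6 = -5
d7 = 34
d8 = 92/3
d9 = 10
d10 = 34/3
d11 = -85/6
endpoint = (-113/5, -416/15)

Apply edit: d1 := 20
  d4 = d2 + d1 = 40
  d5 = d2 - d4 = -20
  d6 = d2/4 + d5/2 = -5
  d7 = 7 + 7 + d4/2 = 34
  d8 = d7 + d1/3 - d4/4 = 92/3
  d9 = d2/2 = 10
  d10 = d7/3 = 34/3
  d11 = d6 + d5/3 - d9/4 = -85/6
Walk from origin (0, 0):
  seg 1: right by d5 = -20 → (-20, 0)
  seg 2: right by d9 = 10 → (-10, 0)
  seg 3: left by d7 = 34 → (-44, 0)
  seg 4: down by d10 = 34/3 → (-44, -34/3)
  seg 5: down by d3 = 7/5 → (-44, -191/15)
  seg 6: down by d2 = 20 → (-44, -491/15)
  seg 7: down by d6 = -5 → (-44, -416/15)
  seg 8: left by d5 = -20 → (-24, -416/15)
  seg 9: right by d3 = 7/5 → (-113/5, -416/15)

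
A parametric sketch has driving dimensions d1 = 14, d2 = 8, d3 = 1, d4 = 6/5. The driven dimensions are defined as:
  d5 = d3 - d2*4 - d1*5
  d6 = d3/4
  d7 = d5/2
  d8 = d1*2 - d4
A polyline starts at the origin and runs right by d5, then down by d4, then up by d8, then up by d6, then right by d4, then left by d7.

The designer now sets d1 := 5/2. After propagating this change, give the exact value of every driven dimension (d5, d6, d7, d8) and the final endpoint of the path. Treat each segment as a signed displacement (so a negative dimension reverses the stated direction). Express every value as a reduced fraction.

d5 = -87/2
d6 = 1/4
d7 = -87/4
d8 = 19/5
endpoint = (-411/20, 57/20)

Apply edit: d1 := 5/2
  d5 = d3 - d2*4 - d1*5 = -87/2
  d6 = d3/4 = 1/4
  d7 = d5/2 = -87/4
  d8 = d1*2 - d4 = 19/5
Walk from origin (0, 0):
  seg 1: right by d5 = -87/2 → (-87/2, 0)
  seg 2: down by d4 = 6/5 → (-87/2, -6/5)
  seg 3: up by d8 = 19/5 → (-87/2, 13/5)
  seg 4: up by d6 = 1/4 → (-87/2, 57/20)
  seg 5: right by d4 = 6/5 → (-423/10, 57/20)
  seg 6: left by d7 = -87/4 → (-411/20, 57/20)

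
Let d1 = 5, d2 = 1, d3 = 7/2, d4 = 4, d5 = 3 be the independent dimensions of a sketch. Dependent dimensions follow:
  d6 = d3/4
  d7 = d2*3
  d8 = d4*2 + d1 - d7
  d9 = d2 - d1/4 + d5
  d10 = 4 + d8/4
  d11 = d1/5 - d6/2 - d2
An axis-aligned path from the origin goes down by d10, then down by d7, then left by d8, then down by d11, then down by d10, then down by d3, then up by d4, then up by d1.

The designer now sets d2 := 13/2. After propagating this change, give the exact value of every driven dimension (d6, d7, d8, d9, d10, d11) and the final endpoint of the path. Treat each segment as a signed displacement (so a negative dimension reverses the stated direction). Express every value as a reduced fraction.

d6 = 7/8
d7 = 39/2
d8 = -13/2
d9 = 33/4
d10 = 19/8
d11 = -95/16
endpoint = (13/2, -205/16)

Apply edit: d2 := 13/2
  d6 = d3/4 = 7/8
  d7 = d2*3 = 39/2
  d8 = d4*2 + d1 - d7 = -13/2
  d9 = d2 - d1/4 + d5 = 33/4
  d10 = 4 + d8/4 = 19/8
  d11 = d1/5 - d6/2 - d2 = -95/16
Walk from origin (0, 0):
  seg 1: down by d10 = 19/8 → (0, -19/8)
  seg 2: down by d7 = 39/2 → (0, -175/8)
  seg 3: left by d8 = -13/2 → (13/2, -175/8)
  seg 4: down by d11 = -95/16 → (13/2, -255/16)
  seg 5: down by d10 = 19/8 → (13/2, -293/16)
  seg 6: down by d3 = 7/2 → (13/2, -349/16)
  seg 7: up by d4 = 4 → (13/2, -285/16)
  seg 8: up by d1 = 5 → (13/2, -205/16)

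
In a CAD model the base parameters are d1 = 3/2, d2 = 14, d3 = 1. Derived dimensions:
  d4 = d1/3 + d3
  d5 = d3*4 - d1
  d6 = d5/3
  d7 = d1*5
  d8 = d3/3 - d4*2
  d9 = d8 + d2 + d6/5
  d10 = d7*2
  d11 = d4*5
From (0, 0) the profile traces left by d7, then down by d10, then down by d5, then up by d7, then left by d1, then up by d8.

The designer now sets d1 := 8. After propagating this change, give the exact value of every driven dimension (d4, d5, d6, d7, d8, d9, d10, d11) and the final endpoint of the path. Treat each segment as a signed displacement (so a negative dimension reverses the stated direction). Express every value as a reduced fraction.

Apply edit: d1 := 8
  d4 = d1/3 + d3 = 11/3
  d5 = d3*4 - d1 = -4
  d6 = d5/3 = -4/3
  d7 = d1*5 = 40
  d8 = d3/3 - d4*2 = -7
  d9 = d8 + d2 + d6/5 = 101/15
  d10 = d7*2 = 80
  d11 = d4*5 = 55/3
Walk from origin (0, 0):
  seg 1: left by d7 = 40 → (-40, 0)
  seg 2: down by d10 = 80 → (-40, -80)
  seg 3: down by d5 = -4 → (-40, -76)
  seg 4: up by d7 = 40 → (-40, -36)
  seg 5: left by d1 = 8 → (-48, -36)
  seg 6: up by d8 = -7 → (-48, -43)

d4 = 11/3
d5 = -4
d6 = -4/3
d7 = 40
d8 = -7
d9 = 101/15
d10 = 80
d11 = 55/3
endpoint = (-48, -43)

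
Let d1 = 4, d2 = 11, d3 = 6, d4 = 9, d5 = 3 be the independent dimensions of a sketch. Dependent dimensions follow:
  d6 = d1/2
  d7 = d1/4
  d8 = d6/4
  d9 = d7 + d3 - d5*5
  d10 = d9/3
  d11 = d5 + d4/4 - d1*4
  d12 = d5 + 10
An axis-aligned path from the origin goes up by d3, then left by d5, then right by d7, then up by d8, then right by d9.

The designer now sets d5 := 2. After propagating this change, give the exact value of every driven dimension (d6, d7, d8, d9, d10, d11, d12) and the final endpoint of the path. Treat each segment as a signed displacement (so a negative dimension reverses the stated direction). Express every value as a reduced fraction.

Apply edit: d5 := 2
  d6 = d1/2 = 2
  d7 = d1/4 = 1
  d8 = d6/4 = 1/2
  d9 = d7 + d3 - d5*5 = -3
  d10 = d9/3 = -1
  d11 = d5 + d4/4 - d1*4 = -47/4
  d12 = d5 + 10 = 12
Walk from origin (0, 0):
  seg 1: up by d3 = 6 → (0, 6)
  seg 2: left by d5 = 2 → (-2, 6)
  seg 3: right by d7 = 1 → (-1, 6)
  seg 4: up by d8 = 1/2 → (-1, 13/2)
  seg 5: right by d9 = -3 → (-4, 13/2)

d6 = 2
d7 = 1
d8 = 1/2
d9 = -3
d10 = -1
d11 = -47/4
d12 = 12
endpoint = (-4, 13/2)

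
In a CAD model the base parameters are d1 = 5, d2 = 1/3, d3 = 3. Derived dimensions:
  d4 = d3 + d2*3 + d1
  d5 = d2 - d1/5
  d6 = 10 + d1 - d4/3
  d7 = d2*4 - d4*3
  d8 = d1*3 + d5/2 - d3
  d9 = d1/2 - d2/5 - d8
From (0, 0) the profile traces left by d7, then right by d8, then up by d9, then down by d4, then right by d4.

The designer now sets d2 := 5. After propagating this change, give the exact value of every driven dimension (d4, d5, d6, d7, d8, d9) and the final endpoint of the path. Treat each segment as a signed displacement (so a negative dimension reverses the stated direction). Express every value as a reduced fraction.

Apply edit: d2 := 5
  d4 = d3 + d2*3 + d1 = 23
  d5 = d2 - d1/5 = 4
  d6 = 10 + d1 - d4/3 = 22/3
  d7 = d2*4 - d4*3 = -49
  d8 = d1*3 + d5/2 - d3 = 14
  d9 = d1/2 - d2/5 - d8 = -25/2
Walk from origin (0, 0):
  seg 1: left by d7 = -49 → (49, 0)
  seg 2: right by d8 = 14 → (63, 0)
  seg 3: up by d9 = -25/2 → (63, -25/2)
  seg 4: down by d4 = 23 → (63, -71/2)
  seg 5: right by d4 = 23 → (86, -71/2)

d4 = 23
d5 = 4
d6 = 22/3
d7 = -49
d8 = 14
d9 = -25/2
endpoint = (86, -71/2)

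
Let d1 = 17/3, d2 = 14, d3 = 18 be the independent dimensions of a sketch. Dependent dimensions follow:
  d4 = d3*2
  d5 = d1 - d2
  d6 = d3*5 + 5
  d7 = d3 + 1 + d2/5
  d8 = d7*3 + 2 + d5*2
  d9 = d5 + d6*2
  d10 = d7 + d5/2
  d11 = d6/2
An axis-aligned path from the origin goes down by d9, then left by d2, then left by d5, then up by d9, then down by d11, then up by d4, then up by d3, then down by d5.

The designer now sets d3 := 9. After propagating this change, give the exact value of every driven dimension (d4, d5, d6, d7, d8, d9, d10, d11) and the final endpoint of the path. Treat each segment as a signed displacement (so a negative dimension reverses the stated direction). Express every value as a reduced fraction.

Apply edit: d3 := 9
  d4 = d3*2 = 18
  d5 = d1 - d2 = -25/3
  d6 = d3*5 + 5 = 50
  d7 = d3 + 1 + d2/5 = 64/5
  d8 = d7*3 + 2 + d5*2 = 356/15
  d9 = d5 + d6*2 = 275/3
  d10 = d7 + d5/2 = 259/30
  d11 = d6/2 = 25
Walk from origin (0, 0):
  seg 1: down by d9 = 275/3 → (0, -275/3)
  seg 2: left by d2 = 14 → (-14, -275/3)
  seg 3: left by d5 = -25/3 → (-17/3, -275/3)
  seg 4: up by d9 = 275/3 → (-17/3, 0)
  seg 5: down by d11 = 25 → (-17/3, -25)
  seg 6: up by d4 = 18 → (-17/3, -7)
  seg 7: up by d3 = 9 → (-17/3, 2)
  seg 8: down by d5 = -25/3 → (-17/3, 31/3)

d4 = 18
d5 = -25/3
d6 = 50
d7 = 64/5
d8 = 356/15
d9 = 275/3
d10 = 259/30
d11 = 25
endpoint = (-17/3, 31/3)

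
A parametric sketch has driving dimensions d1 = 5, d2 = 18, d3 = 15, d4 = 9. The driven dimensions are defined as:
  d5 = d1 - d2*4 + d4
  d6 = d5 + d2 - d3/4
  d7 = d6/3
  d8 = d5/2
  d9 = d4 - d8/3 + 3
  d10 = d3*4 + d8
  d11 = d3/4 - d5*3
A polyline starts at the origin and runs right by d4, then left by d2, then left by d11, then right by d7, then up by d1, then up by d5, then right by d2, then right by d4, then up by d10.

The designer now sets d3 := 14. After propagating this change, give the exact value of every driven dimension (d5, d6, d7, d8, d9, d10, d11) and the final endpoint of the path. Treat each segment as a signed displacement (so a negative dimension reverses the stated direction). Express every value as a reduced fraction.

d5 = -58
d6 = -87/2
d7 = -29/2
d8 = -29
d9 = 65/3
d10 = 27
d11 = 355/2
endpoint = (-174, -26)

Apply edit: d3 := 14
  d5 = d1 - d2*4 + d4 = -58
  d6 = d5 + d2 - d3/4 = -87/2
  d7 = d6/3 = -29/2
  d8 = d5/2 = -29
  d9 = d4 - d8/3 + 3 = 65/3
  d10 = d3*4 + d8 = 27
  d11 = d3/4 - d5*3 = 355/2
Walk from origin (0, 0):
  seg 1: right by d4 = 9 → (9, 0)
  seg 2: left by d2 = 18 → (-9, 0)
  seg 3: left by d11 = 355/2 → (-373/2, 0)
  seg 4: right by d7 = -29/2 → (-201, 0)
  seg 5: up by d1 = 5 → (-201, 5)
  seg 6: up by d5 = -58 → (-201, -53)
  seg 7: right by d2 = 18 → (-183, -53)
  seg 8: right by d4 = 9 → (-174, -53)
  seg 9: up by d10 = 27 → (-174, -26)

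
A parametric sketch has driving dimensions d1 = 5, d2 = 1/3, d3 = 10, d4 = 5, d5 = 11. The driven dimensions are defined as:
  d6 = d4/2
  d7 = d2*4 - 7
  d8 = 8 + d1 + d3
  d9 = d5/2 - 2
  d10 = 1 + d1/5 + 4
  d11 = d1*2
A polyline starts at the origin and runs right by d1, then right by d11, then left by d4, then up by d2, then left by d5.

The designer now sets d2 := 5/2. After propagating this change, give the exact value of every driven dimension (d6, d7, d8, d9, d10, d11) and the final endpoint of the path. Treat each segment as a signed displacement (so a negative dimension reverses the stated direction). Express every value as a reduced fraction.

d6 = 5/2
d7 = 3
d8 = 23
d9 = 7/2
d10 = 6
d11 = 10
endpoint = (-1, 5/2)

Apply edit: d2 := 5/2
  d6 = d4/2 = 5/2
  d7 = d2*4 - 7 = 3
  d8 = 8 + d1 + d3 = 23
  d9 = d5/2 - 2 = 7/2
  d10 = 1 + d1/5 + 4 = 6
  d11 = d1*2 = 10
Walk from origin (0, 0):
  seg 1: right by d1 = 5 → (5, 0)
  seg 2: right by d11 = 10 → (15, 0)
  seg 3: left by d4 = 5 → (10, 0)
  seg 4: up by d2 = 5/2 → (10, 5/2)
  seg 5: left by d5 = 11 → (-1, 5/2)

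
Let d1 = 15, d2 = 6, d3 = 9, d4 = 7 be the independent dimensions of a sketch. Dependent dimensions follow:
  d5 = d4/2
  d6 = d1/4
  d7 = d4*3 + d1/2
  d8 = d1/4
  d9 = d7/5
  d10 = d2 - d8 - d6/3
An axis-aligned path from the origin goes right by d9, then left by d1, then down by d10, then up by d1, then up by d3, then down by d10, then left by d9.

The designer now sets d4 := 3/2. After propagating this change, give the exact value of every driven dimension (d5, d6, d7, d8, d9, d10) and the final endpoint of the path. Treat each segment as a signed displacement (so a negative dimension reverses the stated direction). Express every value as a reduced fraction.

d5 = 3/4
d6 = 15/4
d7 = 12
d8 = 15/4
d9 = 12/5
d10 = 1
endpoint = (-15, 22)

Apply edit: d4 := 3/2
  d5 = d4/2 = 3/4
  d6 = d1/4 = 15/4
  d7 = d4*3 + d1/2 = 12
  d8 = d1/4 = 15/4
  d9 = d7/5 = 12/5
  d10 = d2 - d8 - d6/3 = 1
Walk from origin (0, 0):
  seg 1: right by d9 = 12/5 → (12/5, 0)
  seg 2: left by d1 = 15 → (-63/5, 0)
  seg 3: down by d10 = 1 → (-63/5, -1)
  seg 4: up by d1 = 15 → (-63/5, 14)
  seg 5: up by d3 = 9 → (-63/5, 23)
  seg 6: down by d10 = 1 → (-63/5, 22)
  seg 7: left by d9 = 12/5 → (-15, 22)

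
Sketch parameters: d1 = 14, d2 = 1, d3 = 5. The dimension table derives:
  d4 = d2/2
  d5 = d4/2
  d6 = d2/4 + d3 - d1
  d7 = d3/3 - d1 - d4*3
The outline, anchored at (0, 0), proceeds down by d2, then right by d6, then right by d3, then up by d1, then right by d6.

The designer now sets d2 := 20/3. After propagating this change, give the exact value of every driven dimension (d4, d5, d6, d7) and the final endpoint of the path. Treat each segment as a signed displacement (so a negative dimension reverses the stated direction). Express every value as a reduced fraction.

Apply edit: d2 := 20/3
  d4 = d2/2 = 10/3
  d5 = d4/2 = 5/3
  d6 = d2/4 + d3 - d1 = -22/3
  d7 = d3/3 - d1 - d4*3 = -67/3
Walk from origin (0, 0):
  seg 1: down by d2 = 20/3 → (0, -20/3)
  seg 2: right by d6 = -22/3 → (-22/3, -20/3)
  seg 3: right by d3 = 5 → (-7/3, -20/3)
  seg 4: up by d1 = 14 → (-7/3, 22/3)
  seg 5: right by d6 = -22/3 → (-29/3, 22/3)

d4 = 10/3
d5 = 5/3
d6 = -22/3
d7 = -67/3
endpoint = (-29/3, 22/3)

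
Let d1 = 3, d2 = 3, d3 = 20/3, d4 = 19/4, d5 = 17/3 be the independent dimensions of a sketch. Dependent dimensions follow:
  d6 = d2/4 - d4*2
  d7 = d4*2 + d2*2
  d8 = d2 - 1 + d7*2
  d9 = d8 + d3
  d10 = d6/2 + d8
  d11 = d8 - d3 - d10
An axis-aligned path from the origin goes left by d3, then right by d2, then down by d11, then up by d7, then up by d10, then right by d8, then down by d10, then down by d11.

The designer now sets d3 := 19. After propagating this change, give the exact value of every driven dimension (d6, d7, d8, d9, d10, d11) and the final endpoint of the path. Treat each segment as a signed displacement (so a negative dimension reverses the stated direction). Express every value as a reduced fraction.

Apply edit: d3 := 19
  d6 = d2/4 - d4*2 = -35/4
  d7 = d4*2 + d2*2 = 31/2
  d8 = d2 - 1 + d7*2 = 33
  d9 = d8 + d3 = 52
  d10 = d6/2 + d8 = 229/8
  d11 = d8 - d3 - d10 = -117/8
Walk from origin (0, 0):
  seg 1: left by d3 = 19 → (-19, 0)
  seg 2: right by d2 = 3 → (-16, 0)
  seg 3: down by d11 = -117/8 → (-16, 117/8)
  seg 4: up by d7 = 31/2 → (-16, 241/8)
  seg 5: up by d10 = 229/8 → (-16, 235/4)
  seg 6: right by d8 = 33 → (17, 235/4)
  seg 7: down by d10 = 229/8 → (17, 241/8)
  seg 8: down by d11 = -117/8 → (17, 179/4)

d6 = -35/4
d7 = 31/2
d8 = 33
d9 = 52
d10 = 229/8
d11 = -117/8
endpoint = (17, 179/4)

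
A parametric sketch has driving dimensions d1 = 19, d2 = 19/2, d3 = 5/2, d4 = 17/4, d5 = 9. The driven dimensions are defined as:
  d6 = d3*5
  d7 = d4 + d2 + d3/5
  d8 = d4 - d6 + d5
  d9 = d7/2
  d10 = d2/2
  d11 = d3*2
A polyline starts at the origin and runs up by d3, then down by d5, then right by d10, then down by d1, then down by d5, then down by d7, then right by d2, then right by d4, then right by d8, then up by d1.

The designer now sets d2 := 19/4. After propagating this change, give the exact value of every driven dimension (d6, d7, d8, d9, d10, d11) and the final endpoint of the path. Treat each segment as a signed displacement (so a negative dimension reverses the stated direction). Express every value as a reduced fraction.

Apply edit: d2 := 19/4
  d6 = d3*5 = 25/2
  d7 = d4 + d2 + d3/5 = 19/2
  d8 = d4 - d6 + d5 = 3/4
  d9 = d7/2 = 19/4
  d10 = d2/2 = 19/8
  d11 = d3*2 = 5
Walk from origin (0, 0):
  seg 1: up by d3 = 5/2 → (0, 5/2)
  seg 2: down by d5 = 9 → (0, -13/2)
  seg 3: right by d10 = 19/8 → (19/8, -13/2)
  seg 4: down by d1 = 19 → (19/8, -51/2)
  seg 5: down by d5 = 9 → (19/8, -69/2)
  seg 6: down by d7 = 19/2 → (19/8, -44)
  seg 7: right by d2 = 19/4 → (57/8, -44)
  seg 8: right by d4 = 17/4 → (91/8, -44)
  seg 9: right by d8 = 3/4 → (97/8, -44)
  seg 10: up by d1 = 19 → (97/8, -25)

d6 = 25/2
d7 = 19/2
d8 = 3/4
d9 = 19/4
d10 = 19/8
d11 = 5
endpoint = (97/8, -25)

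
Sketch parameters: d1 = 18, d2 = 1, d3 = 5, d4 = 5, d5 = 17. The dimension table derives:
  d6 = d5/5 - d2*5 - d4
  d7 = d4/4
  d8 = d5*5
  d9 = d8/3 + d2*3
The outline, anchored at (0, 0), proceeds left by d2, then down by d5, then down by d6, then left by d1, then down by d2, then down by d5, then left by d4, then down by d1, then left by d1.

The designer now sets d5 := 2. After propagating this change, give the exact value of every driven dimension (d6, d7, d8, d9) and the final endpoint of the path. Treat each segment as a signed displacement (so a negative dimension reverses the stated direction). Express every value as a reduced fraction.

d6 = -48/5
d7 = 5/4
d8 = 10
d9 = 19/3
endpoint = (-42, -67/5)

Apply edit: d5 := 2
  d6 = d5/5 - d2*5 - d4 = -48/5
  d7 = d4/4 = 5/4
  d8 = d5*5 = 10
  d9 = d8/3 + d2*3 = 19/3
Walk from origin (0, 0):
  seg 1: left by d2 = 1 → (-1, 0)
  seg 2: down by d5 = 2 → (-1, -2)
  seg 3: down by d6 = -48/5 → (-1, 38/5)
  seg 4: left by d1 = 18 → (-19, 38/5)
  seg 5: down by d2 = 1 → (-19, 33/5)
  seg 6: down by d5 = 2 → (-19, 23/5)
  seg 7: left by d4 = 5 → (-24, 23/5)
  seg 8: down by d1 = 18 → (-24, -67/5)
  seg 9: left by d1 = 18 → (-42, -67/5)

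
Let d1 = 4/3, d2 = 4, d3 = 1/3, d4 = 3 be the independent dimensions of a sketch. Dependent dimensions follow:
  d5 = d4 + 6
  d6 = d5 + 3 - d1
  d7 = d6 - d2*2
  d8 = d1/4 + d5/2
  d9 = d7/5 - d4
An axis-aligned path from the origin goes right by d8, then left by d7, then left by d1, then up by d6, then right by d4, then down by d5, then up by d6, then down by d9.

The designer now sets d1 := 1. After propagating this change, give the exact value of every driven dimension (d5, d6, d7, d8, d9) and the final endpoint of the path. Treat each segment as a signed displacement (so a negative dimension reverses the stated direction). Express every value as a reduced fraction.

Apply edit: d1 := 1
  d5 = d4 + 6 = 9
  d6 = d5 + 3 - d1 = 11
  d7 = d6 - d2*2 = 3
  d8 = d1/4 + d5/2 = 19/4
  d9 = d7/5 - d4 = -12/5
Walk from origin (0, 0):
  seg 1: right by d8 = 19/4 → (19/4, 0)
  seg 2: left by d7 = 3 → (7/4, 0)
  seg 3: left by d1 = 1 → (3/4, 0)
  seg 4: up by d6 = 11 → (3/4, 11)
  seg 5: right by d4 = 3 → (15/4, 11)
  seg 6: down by d5 = 9 → (15/4, 2)
  seg 7: up by d6 = 11 → (15/4, 13)
  seg 8: down by d9 = -12/5 → (15/4, 77/5)

d5 = 9
d6 = 11
d7 = 3
d8 = 19/4
d9 = -12/5
endpoint = (15/4, 77/5)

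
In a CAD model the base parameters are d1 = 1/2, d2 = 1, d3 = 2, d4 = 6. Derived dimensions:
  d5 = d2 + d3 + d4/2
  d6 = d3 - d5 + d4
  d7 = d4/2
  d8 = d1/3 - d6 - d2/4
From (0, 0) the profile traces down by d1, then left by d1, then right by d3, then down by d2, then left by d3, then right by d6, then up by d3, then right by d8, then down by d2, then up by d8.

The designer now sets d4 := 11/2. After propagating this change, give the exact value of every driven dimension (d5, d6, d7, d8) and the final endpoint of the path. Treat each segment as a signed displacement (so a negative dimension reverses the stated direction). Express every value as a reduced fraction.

d5 = 23/4
d6 = 7/4
d7 = 11/4
d8 = -11/6
endpoint = (-7/12, -7/3)

Apply edit: d4 := 11/2
  d5 = d2 + d3 + d4/2 = 23/4
  d6 = d3 - d5 + d4 = 7/4
  d7 = d4/2 = 11/4
  d8 = d1/3 - d6 - d2/4 = -11/6
Walk from origin (0, 0):
  seg 1: down by d1 = 1/2 → (0, -1/2)
  seg 2: left by d1 = 1/2 → (-1/2, -1/2)
  seg 3: right by d3 = 2 → (3/2, -1/2)
  seg 4: down by d2 = 1 → (3/2, -3/2)
  seg 5: left by d3 = 2 → (-1/2, -3/2)
  seg 6: right by d6 = 7/4 → (5/4, -3/2)
  seg 7: up by d3 = 2 → (5/4, 1/2)
  seg 8: right by d8 = -11/6 → (-7/12, 1/2)
  seg 9: down by d2 = 1 → (-7/12, -1/2)
  seg 10: up by d8 = -11/6 → (-7/12, -7/3)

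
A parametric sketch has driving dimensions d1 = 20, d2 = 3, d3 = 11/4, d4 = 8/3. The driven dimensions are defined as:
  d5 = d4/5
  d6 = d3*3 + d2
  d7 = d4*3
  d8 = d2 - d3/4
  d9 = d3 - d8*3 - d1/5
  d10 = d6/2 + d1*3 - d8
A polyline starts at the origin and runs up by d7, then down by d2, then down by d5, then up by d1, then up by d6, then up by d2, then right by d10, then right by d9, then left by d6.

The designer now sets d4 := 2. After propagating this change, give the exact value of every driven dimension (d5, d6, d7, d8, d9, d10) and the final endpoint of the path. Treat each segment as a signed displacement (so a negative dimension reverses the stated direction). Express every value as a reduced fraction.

Apply edit: d4 := 2
  d5 = d4/5 = 2/5
  d6 = d3*3 + d2 = 45/4
  d7 = d4*3 = 6
  d8 = d2 - d3/4 = 37/16
  d9 = d3 - d8*3 - d1/5 = -131/16
  d10 = d6/2 + d1*3 - d8 = 1013/16
Walk from origin (0, 0):
  seg 1: up by d7 = 6 → (0, 6)
  seg 2: down by d2 = 3 → (0, 3)
  seg 3: down by d5 = 2/5 → (0, 13/5)
  seg 4: up by d1 = 20 → (0, 113/5)
  seg 5: up by d6 = 45/4 → (0, 677/20)
  seg 6: up by d2 = 3 → (0, 737/20)
  seg 7: right by d10 = 1013/16 → (1013/16, 737/20)
  seg 8: right by d9 = -131/16 → (441/8, 737/20)
  seg 9: left by d6 = 45/4 → (351/8, 737/20)

d5 = 2/5
d6 = 45/4
d7 = 6
d8 = 37/16
d9 = -131/16
d10 = 1013/16
endpoint = (351/8, 737/20)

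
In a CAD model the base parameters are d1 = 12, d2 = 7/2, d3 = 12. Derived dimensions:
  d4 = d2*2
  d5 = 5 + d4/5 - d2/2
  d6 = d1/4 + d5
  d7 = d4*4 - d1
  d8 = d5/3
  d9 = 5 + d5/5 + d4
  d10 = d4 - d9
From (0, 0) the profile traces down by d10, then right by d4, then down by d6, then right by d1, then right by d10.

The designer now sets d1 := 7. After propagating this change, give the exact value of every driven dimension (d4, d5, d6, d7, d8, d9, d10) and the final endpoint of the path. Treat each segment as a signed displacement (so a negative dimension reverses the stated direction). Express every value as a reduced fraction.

d4 = 7
d5 = 93/20
d6 = 32/5
d7 = 21
d8 = 31/20
d9 = 1293/100
d10 = -593/100
endpoint = (807/100, -47/100)

Apply edit: d1 := 7
  d4 = d2*2 = 7
  d5 = 5 + d4/5 - d2/2 = 93/20
  d6 = d1/4 + d5 = 32/5
  d7 = d4*4 - d1 = 21
  d8 = d5/3 = 31/20
  d9 = 5 + d5/5 + d4 = 1293/100
  d10 = d4 - d9 = -593/100
Walk from origin (0, 0):
  seg 1: down by d10 = -593/100 → (0, 593/100)
  seg 2: right by d4 = 7 → (7, 593/100)
  seg 3: down by d6 = 32/5 → (7, -47/100)
  seg 4: right by d1 = 7 → (14, -47/100)
  seg 5: right by d10 = -593/100 → (807/100, -47/100)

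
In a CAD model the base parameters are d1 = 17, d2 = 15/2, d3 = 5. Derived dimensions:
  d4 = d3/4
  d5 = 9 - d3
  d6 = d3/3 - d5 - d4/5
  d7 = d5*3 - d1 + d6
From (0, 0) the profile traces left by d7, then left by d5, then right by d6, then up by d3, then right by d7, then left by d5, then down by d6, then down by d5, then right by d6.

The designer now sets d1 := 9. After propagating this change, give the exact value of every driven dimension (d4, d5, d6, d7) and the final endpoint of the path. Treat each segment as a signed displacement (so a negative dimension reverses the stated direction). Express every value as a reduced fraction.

d4 = 5/4
d5 = 4
d6 = -31/12
d7 = 5/12
endpoint = (-79/6, 43/12)

Apply edit: d1 := 9
  d4 = d3/4 = 5/4
  d5 = 9 - d3 = 4
  d6 = d3/3 - d5 - d4/5 = -31/12
  d7 = d5*3 - d1 + d6 = 5/12
Walk from origin (0, 0):
  seg 1: left by d7 = 5/12 → (-5/12, 0)
  seg 2: left by d5 = 4 → (-53/12, 0)
  seg 3: right by d6 = -31/12 → (-7, 0)
  seg 4: up by d3 = 5 → (-7, 5)
  seg 5: right by d7 = 5/12 → (-79/12, 5)
  seg 6: left by d5 = 4 → (-127/12, 5)
  seg 7: down by d6 = -31/12 → (-127/12, 91/12)
  seg 8: down by d5 = 4 → (-127/12, 43/12)
  seg 9: right by d6 = -31/12 → (-79/6, 43/12)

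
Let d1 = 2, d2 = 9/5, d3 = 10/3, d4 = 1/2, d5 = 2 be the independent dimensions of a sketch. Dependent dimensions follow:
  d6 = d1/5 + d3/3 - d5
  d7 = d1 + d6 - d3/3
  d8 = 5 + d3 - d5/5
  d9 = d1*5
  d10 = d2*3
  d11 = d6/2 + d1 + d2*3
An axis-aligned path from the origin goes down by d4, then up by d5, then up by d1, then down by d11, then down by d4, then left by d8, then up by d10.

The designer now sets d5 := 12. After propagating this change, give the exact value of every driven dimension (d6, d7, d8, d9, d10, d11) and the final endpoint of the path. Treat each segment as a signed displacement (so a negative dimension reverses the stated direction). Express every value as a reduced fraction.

d6 = -472/45
d7 = -48/5
d8 = 89/15
d9 = 10
d10 = 27/5
d11 = 97/45
endpoint = (-89/15, 731/45)

Apply edit: d5 := 12
  d6 = d1/5 + d3/3 - d5 = -472/45
  d7 = d1 + d6 - d3/3 = -48/5
  d8 = 5 + d3 - d5/5 = 89/15
  d9 = d1*5 = 10
  d10 = d2*3 = 27/5
  d11 = d6/2 + d1 + d2*3 = 97/45
Walk from origin (0, 0):
  seg 1: down by d4 = 1/2 → (0, -1/2)
  seg 2: up by d5 = 12 → (0, 23/2)
  seg 3: up by d1 = 2 → (0, 27/2)
  seg 4: down by d11 = 97/45 → (0, 1021/90)
  seg 5: down by d4 = 1/2 → (0, 488/45)
  seg 6: left by d8 = 89/15 → (-89/15, 488/45)
  seg 7: up by d10 = 27/5 → (-89/15, 731/45)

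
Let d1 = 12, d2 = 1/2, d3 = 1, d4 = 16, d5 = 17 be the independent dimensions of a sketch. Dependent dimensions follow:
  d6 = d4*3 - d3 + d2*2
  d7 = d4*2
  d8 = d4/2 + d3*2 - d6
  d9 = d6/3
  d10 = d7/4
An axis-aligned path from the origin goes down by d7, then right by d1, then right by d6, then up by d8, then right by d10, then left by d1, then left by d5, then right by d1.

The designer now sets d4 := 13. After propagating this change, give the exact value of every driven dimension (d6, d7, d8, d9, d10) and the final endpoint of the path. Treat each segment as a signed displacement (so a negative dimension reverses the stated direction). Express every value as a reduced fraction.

Apply edit: d4 := 13
  d6 = d4*3 - d3 + d2*2 = 39
  d7 = d4*2 = 26
  d8 = d4/2 + d3*2 - d6 = -61/2
  d9 = d6/3 = 13
  d10 = d7/4 = 13/2
Walk from origin (0, 0):
  seg 1: down by d7 = 26 → (0, -26)
  seg 2: right by d1 = 12 → (12, -26)
  seg 3: right by d6 = 39 → (51, -26)
  seg 4: up by d8 = -61/2 → (51, -113/2)
  seg 5: right by d10 = 13/2 → (115/2, -113/2)
  seg 6: left by d1 = 12 → (91/2, -113/2)
  seg 7: left by d5 = 17 → (57/2, -113/2)
  seg 8: right by d1 = 12 → (81/2, -113/2)

d6 = 39
d7 = 26
d8 = -61/2
d9 = 13
d10 = 13/2
endpoint = (81/2, -113/2)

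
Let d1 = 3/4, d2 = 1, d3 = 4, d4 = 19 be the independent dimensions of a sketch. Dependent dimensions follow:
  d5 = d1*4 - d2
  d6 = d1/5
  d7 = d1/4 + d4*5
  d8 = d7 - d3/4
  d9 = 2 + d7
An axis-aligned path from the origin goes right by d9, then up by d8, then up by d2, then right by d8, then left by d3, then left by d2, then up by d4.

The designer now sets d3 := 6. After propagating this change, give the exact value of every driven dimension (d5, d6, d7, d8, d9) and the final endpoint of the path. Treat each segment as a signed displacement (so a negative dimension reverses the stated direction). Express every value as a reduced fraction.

Apply edit: d3 := 6
  d5 = d1*4 - d2 = 2
  d6 = d1/5 = 3/20
  d7 = d1/4 + d4*5 = 1523/16
  d8 = d7 - d3/4 = 1499/16
  d9 = 2 + d7 = 1555/16
Walk from origin (0, 0):
  seg 1: right by d9 = 1555/16 → (1555/16, 0)
  seg 2: up by d8 = 1499/16 → (1555/16, 1499/16)
  seg 3: up by d2 = 1 → (1555/16, 1515/16)
  seg 4: right by d8 = 1499/16 → (1527/8, 1515/16)
  seg 5: left by d3 = 6 → (1479/8, 1515/16)
  seg 6: left by d2 = 1 → (1471/8, 1515/16)
  seg 7: up by d4 = 19 → (1471/8, 1819/16)

d5 = 2
d6 = 3/20
d7 = 1523/16
d8 = 1499/16
d9 = 1555/16
endpoint = (1471/8, 1819/16)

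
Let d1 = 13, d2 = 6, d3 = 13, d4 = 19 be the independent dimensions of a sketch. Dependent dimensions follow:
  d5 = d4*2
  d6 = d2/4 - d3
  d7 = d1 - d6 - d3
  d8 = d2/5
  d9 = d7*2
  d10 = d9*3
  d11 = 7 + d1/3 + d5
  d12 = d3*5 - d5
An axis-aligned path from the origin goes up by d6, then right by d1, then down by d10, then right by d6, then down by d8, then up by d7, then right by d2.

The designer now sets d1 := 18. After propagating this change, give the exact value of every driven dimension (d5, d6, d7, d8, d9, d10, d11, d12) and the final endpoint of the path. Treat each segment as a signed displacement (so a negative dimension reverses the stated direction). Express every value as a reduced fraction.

d5 = 38
d6 = -23/2
d7 = 33/2
d8 = 6/5
d9 = 33
d10 = 99
d11 = 51
d12 = 27
endpoint = (25/2, -476/5)

Apply edit: d1 := 18
  d5 = d4*2 = 38
  d6 = d2/4 - d3 = -23/2
  d7 = d1 - d6 - d3 = 33/2
  d8 = d2/5 = 6/5
  d9 = d7*2 = 33
  d10 = d9*3 = 99
  d11 = 7 + d1/3 + d5 = 51
  d12 = d3*5 - d5 = 27
Walk from origin (0, 0):
  seg 1: up by d6 = -23/2 → (0, -23/2)
  seg 2: right by d1 = 18 → (18, -23/2)
  seg 3: down by d10 = 99 → (18, -221/2)
  seg 4: right by d6 = -23/2 → (13/2, -221/2)
  seg 5: down by d8 = 6/5 → (13/2, -1117/10)
  seg 6: up by d7 = 33/2 → (13/2, -476/5)
  seg 7: right by d2 = 6 → (25/2, -476/5)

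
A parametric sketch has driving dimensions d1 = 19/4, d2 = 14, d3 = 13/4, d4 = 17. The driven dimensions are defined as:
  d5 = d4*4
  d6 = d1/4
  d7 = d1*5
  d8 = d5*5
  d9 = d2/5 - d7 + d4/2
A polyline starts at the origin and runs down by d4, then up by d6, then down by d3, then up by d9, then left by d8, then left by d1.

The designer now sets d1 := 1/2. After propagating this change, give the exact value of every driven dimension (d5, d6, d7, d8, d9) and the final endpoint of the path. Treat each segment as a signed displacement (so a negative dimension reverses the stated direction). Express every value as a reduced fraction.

Apply edit: d1 := 1/2
  d5 = d4*4 = 68
  d6 = d1/4 = 1/8
  d7 = d1*5 = 5/2
  d8 = d5*5 = 340
  d9 = d2/5 - d7 + d4/2 = 44/5
Walk from origin (0, 0):
  seg 1: down by d4 = 17 → (0, -17)
  seg 2: up by d6 = 1/8 → (0, -135/8)
  seg 3: down by d3 = 13/4 → (0, -161/8)
  seg 4: up by d9 = 44/5 → (0, -453/40)
  seg 5: left by d8 = 340 → (-340, -453/40)
  seg 6: left by d1 = 1/2 → (-681/2, -453/40)

d5 = 68
d6 = 1/8
d7 = 5/2
d8 = 340
d9 = 44/5
endpoint = (-681/2, -453/40)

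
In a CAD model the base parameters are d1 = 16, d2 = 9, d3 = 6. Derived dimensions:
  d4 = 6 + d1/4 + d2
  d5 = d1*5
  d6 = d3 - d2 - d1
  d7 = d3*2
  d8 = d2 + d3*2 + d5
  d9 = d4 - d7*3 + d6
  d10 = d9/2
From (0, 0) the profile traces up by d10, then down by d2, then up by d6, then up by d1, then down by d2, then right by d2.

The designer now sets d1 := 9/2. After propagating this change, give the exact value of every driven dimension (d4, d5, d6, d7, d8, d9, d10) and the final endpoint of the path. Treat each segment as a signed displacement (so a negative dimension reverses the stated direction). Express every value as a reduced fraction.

d4 = 129/8
d5 = 45/2
d6 = -15/2
d7 = 12
d8 = 87/2
d9 = -219/8
d10 = -219/16
endpoint = (9, -555/16)

Apply edit: d1 := 9/2
  d4 = 6 + d1/4 + d2 = 129/8
  d5 = d1*5 = 45/2
  d6 = d3 - d2 - d1 = -15/2
  d7 = d3*2 = 12
  d8 = d2 + d3*2 + d5 = 87/2
  d9 = d4 - d7*3 + d6 = -219/8
  d10 = d9/2 = -219/16
Walk from origin (0, 0):
  seg 1: up by d10 = -219/16 → (0, -219/16)
  seg 2: down by d2 = 9 → (0, -363/16)
  seg 3: up by d6 = -15/2 → (0, -483/16)
  seg 4: up by d1 = 9/2 → (0, -411/16)
  seg 5: down by d2 = 9 → (0, -555/16)
  seg 6: right by d2 = 9 → (9, -555/16)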